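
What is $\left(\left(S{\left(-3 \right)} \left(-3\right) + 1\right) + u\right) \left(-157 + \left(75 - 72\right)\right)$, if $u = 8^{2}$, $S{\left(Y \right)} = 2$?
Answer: $-9086$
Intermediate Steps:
$u = 64$
$\left(\left(S{\left(-3 \right)} \left(-3\right) + 1\right) + u\right) \left(-157 + \left(75 - 72\right)\right) = \left(\left(2 \left(-3\right) + 1\right) + 64\right) \left(-157 + \left(75 - 72\right)\right) = \left(\left(-6 + 1\right) + 64\right) \left(-157 + \left(75 - 72\right)\right) = \left(-5 + 64\right) \left(-157 + 3\right) = 59 \left(-154\right) = -9086$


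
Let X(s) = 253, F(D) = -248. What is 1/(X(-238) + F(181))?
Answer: ⅕ ≈ 0.20000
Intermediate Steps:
1/(X(-238) + F(181)) = 1/(253 - 248) = 1/5 = ⅕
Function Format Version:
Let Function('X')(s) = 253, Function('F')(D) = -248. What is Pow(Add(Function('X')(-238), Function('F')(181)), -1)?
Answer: Rational(1, 5) ≈ 0.20000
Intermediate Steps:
Pow(Add(Function('X')(-238), Function('F')(181)), -1) = Pow(Add(253, -248), -1) = Pow(5, -1) = Rational(1, 5)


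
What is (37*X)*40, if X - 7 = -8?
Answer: -1480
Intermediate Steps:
X = -1 (X = 7 - 8 = -1)
(37*X)*40 = (37*(-1))*40 = -37*40 = -1480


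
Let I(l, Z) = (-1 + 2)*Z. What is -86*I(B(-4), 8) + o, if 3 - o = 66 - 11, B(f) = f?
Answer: -740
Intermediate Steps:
o = -52 (o = 3 - (66 - 11) = 3 - 1*55 = 3 - 55 = -52)
I(l, Z) = Z (I(l, Z) = 1*Z = Z)
-86*I(B(-4), 8) + o = -86*8 - 52 = -688 - 52 = -740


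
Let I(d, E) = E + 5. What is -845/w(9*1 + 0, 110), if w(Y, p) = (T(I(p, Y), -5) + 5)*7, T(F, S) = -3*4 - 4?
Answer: 845/77 ≈ 10.974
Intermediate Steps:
I(d, E) = 5 + E
T(F, S) = -16 (T(F, S) = -12 - 4 = -16)
w(Y, p) = -77 (w(Y, p) = (-16 + 5)*7 = -11*7 = -77)
-845/w(9*1 + 0, 110) = -845/(-77) = -845*(-1/77) = 845/77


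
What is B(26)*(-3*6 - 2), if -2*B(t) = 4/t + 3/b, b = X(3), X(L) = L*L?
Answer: 190/39 ≈ 4.8718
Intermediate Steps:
X(L) = L²
b = 9 (b = 3² = 9)
B(t) = -⅙ - 2/t (B(t) = -(4/t + 3/9)/2 = -(4/t + 3*(⅑))/2 = -(4/t + ⅓)/2 = -(⅓ + 4/t)/2 = -⅙ - 2/t)
B(26)*(-3*6 - 2) = ((⅙)*(-12 - 1*26)/26)*(-3*6 - 2) = ((⅙)*(1/26)*(-12 - 26))*(-18 - 2) = ((⅙)*(1/26)*(-38))*(-20) = -19/78*(-20) = 190/39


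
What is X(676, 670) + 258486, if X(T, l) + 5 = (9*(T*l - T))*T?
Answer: 2751710977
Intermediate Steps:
X(T, l) = -5 + T*(-9*T + 9*T*l) (X(T, l) = -5 + (9*(T*l - T))*T = -5 + (9*(-T + T*l))*T = -5 + (-9*T + 9*T*l)*T = -5 + T*(-9*T + 9*T*l))
X(676, 670) + 258486 = (-5 - 9*676**2 + 9*670*676**2) + 258486 = (-5 - 9*456976 + 9*670*456976) + 258486 = (-5 - 4112784 + 2755565280) + 258486 = 2751452491 + 258486 = 2751710977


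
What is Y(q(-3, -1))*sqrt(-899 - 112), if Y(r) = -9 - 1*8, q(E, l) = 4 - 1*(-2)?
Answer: -17*I*sqrt(1011) ≈ -540.54*I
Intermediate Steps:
q(E, l) = 6 (q(E, l) = 4 + 2 = 6)
Y(r) = -17 (Y(r) = -9 - 8 = -17)
Y(q(-3, -1))*sqrt(-899 - 112) = -17*sqrt(-899 - 112) = -17*I*sqrt(1011)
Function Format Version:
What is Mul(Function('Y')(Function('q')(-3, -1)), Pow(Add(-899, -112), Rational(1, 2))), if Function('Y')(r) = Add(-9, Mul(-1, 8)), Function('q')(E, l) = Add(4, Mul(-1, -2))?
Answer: Mul(-17, I, Pow(1011, Rational(1, 2))) ≈ Mul(-540.54, I)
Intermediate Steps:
Function('q')(E, l) = 6 (Function('q')(E, l) = Add(4, 2) = 6)
Function('Y')(r) = -17 (Function('Y')(r) = Add(-9, -8) = -17)
Mul(Function('Y')(Function('q')(-3, -1)), Pow(Add(-899, -112), Rational(1, 2))) = Mul(-17, Pow(Add(-899, -112), Rational(1, 2))) = Mul(-17, Pow(-1011, Rational(1, 2))) = Mul(-17, Mul(I, Pow(1011, Rational(1, 2)))) = Mul(-17, I, Pow(1011, Rational(1, 2)))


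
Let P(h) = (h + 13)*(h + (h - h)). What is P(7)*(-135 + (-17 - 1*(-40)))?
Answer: -15680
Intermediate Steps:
P(h) = h*(13 + h) (P(h) = (13 + h)*(h + 0) = (13 + h)*h = h*(13 + h))
P(7)*(-135 + (-17 - 1*(-40))) = (7*(13 + 7))*(-135 + (-17 - 1*(-40))) = (7*20)*(-135 + (-17 + 40)) = 140*(-135 + 23) = 140*(-112) = -15680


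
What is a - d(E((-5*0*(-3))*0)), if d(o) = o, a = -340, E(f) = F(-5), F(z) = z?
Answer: -335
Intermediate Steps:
E(f) = -5
a - d(E((-5*0*(-3))*0)) = -340 - 1*(-5) = -340 + 5 = -335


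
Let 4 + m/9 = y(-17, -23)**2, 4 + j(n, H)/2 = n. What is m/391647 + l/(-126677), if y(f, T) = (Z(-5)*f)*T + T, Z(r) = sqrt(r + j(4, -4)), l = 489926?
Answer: -354257429654/16537555673 - 53958*I*sqrt(5)/130549 ≈ -21.421 - 0.9242*I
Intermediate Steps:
j(n, H) = -8 + 2*n
Z(r) = sqrt(r) (Z(r) = sqrt(r + (-8 + 2*4)) = sqrt(r + (-8 + 8)) = sqrt(r + 0) = sqrt(r))
y(f, T) = T + I*T*f*sqrt(5) (y(f, T) = (sqrt(-5)*f)*T + T = ((I*sqrt(5))*f)*T + T = (I*f*sqrt(5))*T + T = I*T*f*sqrt(5) + T = T + I*T*f*sqrt(5))
m = -36 + 9*(-23 + 391*I*sqrt(5))**2 (m = -36 + 9*(-23*(1 + I*(-17)*sqrt(5)))**2 = -36 + 9*(-23*(1 - 17*I*sqrt(5)))**2 = -36 + 9*(-23 + 391*I*sqrt(5))**2 ≈ -6.8749e+6 - 3.6196e+5*I)
m/391647 + l/(-126677) = (-6874920 - 161874*I*sqrt(5))/391647 + 489926/(-126677) = (-6874920 - 161874*I*sqrt(5))*(1/391647) + 489926*(-1/126677) = (-2291640/130549 - 53958*I*sqrt(5)/130549) - 489926/126677 = -354257429654/16537555673 - 53958*I*sqrt(5)/130549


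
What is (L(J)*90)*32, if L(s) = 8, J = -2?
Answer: 23040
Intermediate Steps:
(L(J)*90)*32 = (8*90)*32 = 720*32 = 23040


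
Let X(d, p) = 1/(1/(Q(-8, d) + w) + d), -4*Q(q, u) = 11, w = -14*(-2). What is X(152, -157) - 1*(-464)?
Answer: 7125285/15356 ≈ 464.01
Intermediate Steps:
w = 28
Q(q, u) = -11/4 (Q(q, u) = -1/4*11 = -11/4)
X(d, p) = 1/(4/101 + d) (X(d, p) = 1/(1/(-11/4 + 28) + d) = 1/(1/(101/4) + d) = 1/(4/101 + d))
X(152, -157) - 1*(-464) = 101/(4 + 101*152) - 1*(-464) = 101/(4 + 15352) + 464 = 101/15356 + 464 = 7125285/15356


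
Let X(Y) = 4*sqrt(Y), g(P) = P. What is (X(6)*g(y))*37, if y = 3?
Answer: 444*sqrt(6) ≈ 1087.6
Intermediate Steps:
(X(6)*g(y))*37 = ((4*sqrt(6))*3)*37 = (12*sqrt(6))*37 = 444*sqrt(6)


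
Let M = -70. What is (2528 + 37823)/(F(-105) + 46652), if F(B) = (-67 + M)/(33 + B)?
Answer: 2905272/3359081 ≈ 0.86490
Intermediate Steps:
F(B) = -137/(33 + B) (F(B) = (-67 - 70)/(33 + B) = -137/(33 + B))
(2528 + 37823)/(F(-105) + 46652) = (2528 + 37823)/(-137/(33 - 105) + 46652) = 40351/(-137/(-72) + 46652) = 40351/(-137*(-1/72) + 46652) = 40351/(137/72 + 46652) = 40351/(3359081/72) = 40351*(72/3359081) = 2905272/3359081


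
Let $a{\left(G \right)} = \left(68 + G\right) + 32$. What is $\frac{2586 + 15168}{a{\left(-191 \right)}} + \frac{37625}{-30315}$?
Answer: $- \frac{2519239}{12831} \approx -196.34$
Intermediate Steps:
$a{\left(G \right)} = 100 + G$
$\frac{2586 + 15168}{a{\left(-191 \right)}} + \frac{37625}{-30315} = \frac{2586 + 15168}{100 - 191} + \frac{37625}{-30315} = \frac{17754}{-91} + 37625 \left(- \frac{1}{30315}\right) = 17754 \left(- \frac{1}{91}\right) - \frac{175}{141} = - \frac{17754}{91} - \frac{175}{141} = - \frac{2519239}{12831}$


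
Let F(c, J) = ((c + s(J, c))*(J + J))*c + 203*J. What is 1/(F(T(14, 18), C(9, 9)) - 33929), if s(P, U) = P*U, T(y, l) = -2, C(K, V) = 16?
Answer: -1/28505 ≈ -3.5082e-5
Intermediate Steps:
F(c, J) = 203*J + 2*J*c*(c + J*c) (F(c, J) = ((c + J*c)*(J + J))*c + 203*J = ((c + J*c)*(2*J))*c + 203*J = (2*J*(c + J*c))*c + 203*J = 2*J*c*(c + J*c) + 203*J = 203*J + 2*J*c*(c + J*c))
1/(F(T(14, 18), C(9, 9)) - 33929) = 1/(16*(203 + 2*(-2)² + 2*16*(-2)²) - 33929) = 1/(16*(203 + 2*4 + 2*16*4) - 33929) = 1/(16*(203 + 8 + 128) - 33929) = 1/(16*339 - 33929) = 1/(5424 - 33929) = 1/(-28505) = -1/28505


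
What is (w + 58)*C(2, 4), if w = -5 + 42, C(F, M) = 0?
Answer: 0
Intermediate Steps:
w = 37
(w + 58)*C(2, 4) = (37 + 58)*0 = 95*0 = 0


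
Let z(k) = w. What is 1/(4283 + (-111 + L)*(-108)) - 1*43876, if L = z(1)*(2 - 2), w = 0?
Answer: -713906395/16271 ≈ -43876.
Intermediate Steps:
z(k) = 0
L = 0 (L = 0*(2 - 2) = 0*0 = 0)
1/(4283 + (-111 + L)*(-108)) - 1*43876 = 1/(4283 + (-111 + 0)*(-108)) - 1*43876 = 1/(4283 - 111*(-108)) - 43876 = 1/(4283 + 11988) - 43876 = 1/16271 - 43876 = -713906395/16271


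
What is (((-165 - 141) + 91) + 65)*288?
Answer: -43200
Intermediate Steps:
(((-165 - 141) + 91) + 65)*288 = ((-306 + 91) + 65)*288 = (-215 + 65)*288 = -150*288 = -43200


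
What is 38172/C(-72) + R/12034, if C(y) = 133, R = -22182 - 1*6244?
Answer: 227790595/800261 ≈ 284.65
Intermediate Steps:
R = -28426 (R = -22182 - 6244 = -28426)
38172/C(-72) + R/12034 = 38172/133 - 28426/12034 = 38172*(1/133) - 28426*1/12034 = 38172/133 - 14213/6017 = 227790595/800261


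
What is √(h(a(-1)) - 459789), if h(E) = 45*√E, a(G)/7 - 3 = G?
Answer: √(-459789 + 45*√14) ≈ 677.95*I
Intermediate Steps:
a(G) = 21 + 7*G
√(h(a(-1)) - 459789) = √(45*√(21 + 7*(-1)) - 459789) = √(45*√(21 - 7) - 459789) = √(45*√14 - 459789) = √(-459789 + 45*√14)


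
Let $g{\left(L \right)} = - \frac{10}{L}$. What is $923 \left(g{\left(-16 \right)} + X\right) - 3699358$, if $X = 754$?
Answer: $- \frac{24022713}{8} \approx -3.0028 \cdot 10^{6}$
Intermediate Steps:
$923 \left(g{\left(-16 \right)} + X\right) - 3699358 = 923 \left(- \frac{10}{-16} + 754\right) - 3699358 = 923 \left(\left(-10\right) \left(- \frac{1}{16}\right) + 754\right) - 3699358 = 923 \left(\frac{5}{8} + 754\right) - 3699358 = 923 \cdot \frac{6037}{8} - 3699358 = \frac{5572151}{8} - 3699358 = - \frac{24022713}{8}$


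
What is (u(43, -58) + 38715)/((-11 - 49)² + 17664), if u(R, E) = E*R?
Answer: 36221/21264 ≈ 1.7034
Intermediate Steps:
(u(43, -58) + 38715)/((-11 - 49)² + 17664) = (-58*43 + 38715)/((-11 - 49)² + 17664) = (-2494 + 38715)/((-60)² + 17664) = 36221/(3600 + 17664) = 36221/21264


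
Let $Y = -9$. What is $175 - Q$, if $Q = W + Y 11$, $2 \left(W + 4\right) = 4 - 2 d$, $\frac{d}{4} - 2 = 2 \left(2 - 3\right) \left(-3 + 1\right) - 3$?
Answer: $288$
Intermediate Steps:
$d = 12$ ($d = 8 + 4 \left(2 \left(2 - 3\right) \left(-3 + 1\right) - 3\right) = 8 + 4 \left(2 \left(\left(-1\right) \left(-2\right)\right) - 3\right) = 8 + 4 \left(2 \cdot 2 - 3\right) = 8 + 4 \left(4 - 3\right) = 8 + 4 \cdot 1 = 8 + 4 = 12$)
$W = -14$ ($W = -4 + \frac{4 - 24}{2} = -4 + \frac{1}{2} \left(-20\right) = -4 - 10 = -14$)
$Q = -113$ ($Q = -14 - 99 = -113$)
$175 - Q = 175 - -113 = 175 + 113 = 288$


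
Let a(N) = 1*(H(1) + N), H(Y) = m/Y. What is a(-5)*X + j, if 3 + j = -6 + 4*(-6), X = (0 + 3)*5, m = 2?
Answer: -78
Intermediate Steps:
X = 15 (X = 3*5 = 15)
H(Y) = 2/Y
a(N) = 2 + N (a(N) = 1*(2/1 + N) = 1*(2*1 + N) = 1*(2 + N) = 2 + N)
j = -33 (j = -3 + (-6 + 4*(-6)) = -3 + (-6 - 24) = -3 - 30 = -33)
a(-5)*X + j = (2 - 5)*15 - 33 = -3*15 - 33 = -45 - 33 = -78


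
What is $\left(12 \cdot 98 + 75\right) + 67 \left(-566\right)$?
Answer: $-36671$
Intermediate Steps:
$\left(12 \cdot 98 + 75\right) + 67 \left(-566\right) = \left(1176 + 75\right) - 37922 = 1251 - 37922 = -36671$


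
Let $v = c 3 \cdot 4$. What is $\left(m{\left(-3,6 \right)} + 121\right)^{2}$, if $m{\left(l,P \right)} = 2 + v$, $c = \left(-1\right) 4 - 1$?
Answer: $3969$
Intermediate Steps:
$c = -5$ ($c = -4 - 1 = -5$)
$v = -60$ ($v = \left(-5\right) 3 \cdot 4 = \left(-15\right) 4 = -60$)
$m{\left(l,P \right)} = -58$ ($m{\left(l,P \right)} = 2 - 60 = -58$)
$\left(m{\left(-3,6 \right)} + 121\right)^{2} = \left(-58 + 121\right)^{2} = 63^{2} = 3969$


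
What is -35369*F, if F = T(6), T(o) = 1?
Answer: -35369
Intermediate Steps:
F = 1
-35369*F = -35369*1 = -35369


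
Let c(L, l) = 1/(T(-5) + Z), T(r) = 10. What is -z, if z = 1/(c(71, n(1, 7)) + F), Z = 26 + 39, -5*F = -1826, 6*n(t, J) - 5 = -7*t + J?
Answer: -75/27391 ≈ -0.0027381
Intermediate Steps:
n(t, J) = ⅚ - 7*t/6 + J/6 (n(t, J) = ⅚ + (-7*t + J)/6 = ⅚ + (J - 7*t)/6 = ⅚ + (-7*t/6 + J/6) = ⅚ - 7*t/6 + J/6)
F = 1826/5 (F = -⅕*(-1826) = 1826/5 ≈ 365.20)
Z = 65
c(L, l) = 1/75 (c(L, l) = 1/(10 + 65) = 1/75)
z = 75/27391 (z = 1/(1/75 + 1826/5) = 1/(27391/75) = 75/27391 ≈ 0.0027381)
-z = -1*75/27391 = -75/27391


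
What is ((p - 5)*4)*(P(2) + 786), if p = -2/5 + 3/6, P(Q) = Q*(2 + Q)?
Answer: -77812/5 ≈ -15562.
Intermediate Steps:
p = ⅒ (p = -2*⅕ + 3*(⅙) = -⅖ + ½ = ⅒ ≈ 0.10000)
((p - 5)*4)*(P(2) + 786) = ((⅒ - 5)*4)*(2*(2 + 2) + 786) = (-49/10*4)*(2*4 + 786) = -98*(8 + 786)/5 = -98/5*794 = -77812/5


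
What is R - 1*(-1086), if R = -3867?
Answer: -2781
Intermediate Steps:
R - 1*(-1086) = -3867 - 1*(-1086) = -3867 + 1086 = -2781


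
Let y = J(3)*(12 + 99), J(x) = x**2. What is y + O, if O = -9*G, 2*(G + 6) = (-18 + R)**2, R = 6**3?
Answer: -175365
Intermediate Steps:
R = 216
G = 19596 (G = -6 + (-18 + 216)**2/2 = -6 + (1/2)*198**2 = -6 + (1/2)*39204 = -6 + 19602 = 19596)
y = 999 (y = 3**2*(12 + 99) = 9*111 = 999)
O = -176364 (O = -9*19596 = -176364)
y + O = 999 - 176364 = -175365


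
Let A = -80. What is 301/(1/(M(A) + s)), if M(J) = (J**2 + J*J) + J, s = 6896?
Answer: 5904416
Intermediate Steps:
M(J) = J + 2*J**2 (M(J) = (J**2 + J**2) + J = 2*J**2 + J = J + 2*J**2)
301/(1/(M(A) + s)) = 301/(1/(-80*(1 + 2*(-80)) + 6896)) = 301/(1/(-80*(1 - 160) + 6896)) = 301/(1/(-80*(-159) + 6896)) = 301/(1/(12720 + 6896)) = 301/(1/19616) = 301*19616 = 5904416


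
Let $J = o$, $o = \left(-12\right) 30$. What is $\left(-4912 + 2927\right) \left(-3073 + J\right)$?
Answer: $6814505$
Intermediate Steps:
$o = -360$
$J = -360$
$\left(-4912 + 2927\right) \left(-3073 + J\right) = \left(-4912 + 2927\right) \left(-3073 - 360\right) = \left(-1985\right) \left(-3433\right) = 6814505$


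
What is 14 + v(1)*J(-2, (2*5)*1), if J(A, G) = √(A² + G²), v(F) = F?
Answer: 14 + 2*√26 ≈ 24.198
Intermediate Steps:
14 + v(1)*J(-2, (2*5)*1) = 14 + 1*√((-2)² + ((2*5)*1)²) = 14 + 1*√(4 + (10*1)²) = 14 + 1*√(4 + 10²) = 14 + 1*√(4 + 100) = 14 + 1*√104 = 14 + 1*(2*√26) = 14 + 2*√26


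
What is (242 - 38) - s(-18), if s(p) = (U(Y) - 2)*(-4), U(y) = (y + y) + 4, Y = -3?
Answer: 188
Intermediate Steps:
U(y) = 4 + 2*y (U(y) = 2*y + 4 = 4 + 2*y)
s(p) = 16 (s(p) = ((4 + 2*(-3)) - 2)*(-4) = ((4 - 6) - 2)*(-4) = (-2 - 2)*(-4) = -4*(-4) = 16)
(242 - 38) - s(-18) = (242 - 38) - 1*16 = 204 - 16 = 188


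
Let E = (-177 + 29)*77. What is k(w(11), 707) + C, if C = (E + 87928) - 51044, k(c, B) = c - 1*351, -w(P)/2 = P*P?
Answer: 24895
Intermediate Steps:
w(P) = -2*P² (w(P) = -2*P*P = -2*P²)
E = -11396 (E = -148*77 = -11396)
k(c, B) = -351 + c (k(c, B) = c - 351 = -351 + c)
C = 25488 (C = (-11396 + 87928) - 51044 = 76532 - 51044 = 25488)
k(w(11), 707) + C = (-351 - 2*11²) + 25488 = (-351 - 2*121) + 25488 = (-351 - 242) + 25488 = -593 + 25488 = 24895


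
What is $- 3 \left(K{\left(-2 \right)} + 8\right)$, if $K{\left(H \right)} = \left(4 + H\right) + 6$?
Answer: $-48$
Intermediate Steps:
$K{\left(H \right)} = 10 + H$
$- 3 \left(K{\left(-2 \right)} + 8\right) = - 3 \left(\left(10 - 2\right) + 8\right) = - 3 \left(8 + 8\right) = \left(-3\right) 16 = -48$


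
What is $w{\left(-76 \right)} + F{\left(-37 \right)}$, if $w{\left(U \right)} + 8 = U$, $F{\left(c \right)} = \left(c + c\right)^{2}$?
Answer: $5392$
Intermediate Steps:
$F{\left(c \right)} = 4 c^{2}$ ($F{\left(c \right)} = \left(2 c\right)^{2} = 4 c^{2}$)
$w{\left(U \right)} = -8 + U$
$w{\left(-76 \right)} + F{\left(-37 \right)} = \left(-8 - 76\right) + 4 \left(-37\right)^{2} = -84 + 4 \cdot 1369 = -84 + 5476 = 5392$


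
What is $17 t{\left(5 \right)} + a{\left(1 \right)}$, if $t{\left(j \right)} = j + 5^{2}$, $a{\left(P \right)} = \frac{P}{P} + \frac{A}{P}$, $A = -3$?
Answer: $508$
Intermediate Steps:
$a{\left(P \right)} = 1 - \frac{3}{P}$ ($a{\left(P \right)} = \frac{P}{P} - \frac{3}{P} = 1 - \frac{3}{P}$)
$t{\left(j \right)} = 25 + j$ ($t{\left(j \right)} = j + 25 = 25 + j$)
$17 t{\left(5 \right)} + a{\left(1 \right)} = 17 \left(25 + 5\right) + \frac{-3 + 1}{1} = 17 \cdot 30 + 1 \left(-2\right) = 510 - 2 = 508$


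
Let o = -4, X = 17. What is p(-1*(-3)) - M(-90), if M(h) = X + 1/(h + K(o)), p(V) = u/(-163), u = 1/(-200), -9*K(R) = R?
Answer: -223195497/13137800 ≈ -16.989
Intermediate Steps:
K(R) = -R/9
u = -1/200 ≈ -0.0050000
p(V) = 1/32600 (p(V) = -1/200/(-163) = -1/200*(-1/163) = 1/32600)
M(h) = 17 + 1/(4/9 + h) (M(h) = 17 + 1/(h - ⅑*(-4)) = 17 + 1/(h + 4/9) = 17 + 1/(4/9 + h))
p(-1*(-3)) - M(-90) = 1/32600 - (77 + 153*(-90))/(4 + 9*(-90)) = 1/32600 - (77 - 13770)/(4 - 810) = 1/32600 - (-13693)/(-806) = 1/32600 - (-1)*(-13693)/806 = 1/32600 - 1*13693/806 = 1/32600 - 13693/806 = -223195497/13137800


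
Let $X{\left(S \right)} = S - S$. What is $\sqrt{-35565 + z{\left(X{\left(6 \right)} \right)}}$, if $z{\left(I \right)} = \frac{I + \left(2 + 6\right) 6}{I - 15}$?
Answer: $\frac{i \sqrt{889205}}{5} \approx 188.6 i$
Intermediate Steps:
$X{\left(S \right)} = 0$
$z{\left(I \right)} = \frac{48 + I}{-15 + I}$ ($z{\left(I \right)} = \frac{I + 8 \cdot 6}{-15 + I} = \frac{I + 48}{-15 + I} = \frac{48 + I}{-15 + I}$)
$\sqrt{-35565 + z{\left(X{\left(6 \right)} \right)}} = \sqrt{-35565 + \frac{48 + 0}{-15 + 0}} = \sqrt{-35565 + \frac{1}{-15} \cdot 48} = \sqrt{-35565 - \frac{16}{5}} = \sqrt{- \frac{177841}{5}} = \frac{i \sqrt{889205}}{5}$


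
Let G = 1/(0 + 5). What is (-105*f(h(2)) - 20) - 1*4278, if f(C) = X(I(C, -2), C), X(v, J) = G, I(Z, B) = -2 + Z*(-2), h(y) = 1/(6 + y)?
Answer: -4319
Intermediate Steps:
G = ⅕ (G = 1/5 = ⅕ ≈ 0.20000)
I(Z, B) = -2 - 2*Z
X(v, J) = ⅕
f(C) = ⅕
(-105*f(h(2)) - 20) - 1*4278 = (-105*⅕ - 20) - 1*4278 = (-21 - 20) - 4278 = -41 - 4278 = -4319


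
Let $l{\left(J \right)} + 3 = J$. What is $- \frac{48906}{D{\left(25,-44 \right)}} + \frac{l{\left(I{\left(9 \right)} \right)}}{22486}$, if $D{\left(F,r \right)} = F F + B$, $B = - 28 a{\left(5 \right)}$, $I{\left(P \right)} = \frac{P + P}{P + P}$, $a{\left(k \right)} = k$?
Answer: $- \frac{549850643}{5452855} \approx -100.84$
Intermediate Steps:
$I{\left(P \right)} = 1$ ($I{\left(P \right)} = \frac{2 P}{2 P} = 2 P \frac{1}{2 P} = 1$)
$B = -140$ ($B = \left(-28\right) 5 = -140$)
$l{\left(J \right)} = -3 + J$
$D{\left(F,r \right)} = -140 + F^{2}$ ($D{\left(F,r \right)} = F F - 140 = F^{2} - 140 = -140 + F^{2}$)
$- \frac{48906}{D{\left(25,-44 \right)}} + \frac{l{\left(I{\left(9 \right)} \right)}}{22486} = - \frac{48906}{-140 + 25^{2}} + \frac{-3 + 1}{22486} = - \frac{48906}{-140 + 625} - \frac{1}{11243} = - \frac{48906}{485} - \frac{1}{11243} = - \frac{549850643}{5452855}$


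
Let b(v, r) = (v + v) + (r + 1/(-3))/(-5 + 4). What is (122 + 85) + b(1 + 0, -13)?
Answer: 667/3 ≈ 222.33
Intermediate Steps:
b(v, r) = 1/3 - r + 2*v (b(v, r) = 2*v + (r - 1/3)/(-1) = 2*v + (-1/3 + r)*(-1) = 2*v + (1/3 - r) = 1/3 - r + 2*v)
(122 + 85) + b(1 + 0, -13) = (122 + 85) + (1/3 - 1*(-13) + 2*(1 + 0)) = 207 + (1/3 + 13 + 2*1) = 207 + (1/3 + 13 + 2) = 207 + 46/3 = 667/3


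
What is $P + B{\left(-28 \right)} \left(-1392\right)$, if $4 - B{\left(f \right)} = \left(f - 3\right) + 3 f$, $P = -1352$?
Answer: $-167000$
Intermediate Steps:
$B{\left(f \right)} = 7 - 4 f$ ($B{\left(f \right)} = 4 - \left(\left(f - 3\right) + 3 f\right) = 4 - \left(\left(-3 + f\right) + 3 f\right) = 4 - \left(-3 + 4 f\right) = 7 - 4 f$)
$P + B{\left(-28 \right)} \left(-1392\right) = -1352 + \left(7 - -112\right) \left(-1392\right) = -1352 + \left(7 + 112\right) \left(-1392\right) = -1352 + 119 \left(-1392\right) = -1352 - 165648 = -167000$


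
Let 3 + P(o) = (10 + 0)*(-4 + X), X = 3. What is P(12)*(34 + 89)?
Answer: -1599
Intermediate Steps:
P(o) = -13 (P(o) = -3 + (10 + 0)*(-4 + 3) = -3 + 10*(-1) = -3 - 10 = -13)
P(12)*(34 + 89) = -13*(34 + 89) = -13*123 = -1599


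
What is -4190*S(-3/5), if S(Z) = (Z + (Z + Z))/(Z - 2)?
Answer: -37710/13 ≈ -2900.8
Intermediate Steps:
S(Z) = 3*Z/(-2 + Z) (S(Z) = (Z + 2*Z)/(-2 + Z) = (3*Z)/(-2 + Z) = 3*Z/(-2 + Z))
-4190*S(-3/5) = -12570*(-3/5)/(-2 - 3/5) = -12570*(-3*1/5)/(-2 - 3*1/5) = -12570*(-3)/(5*(-2 - 3/5)) = -12570*(-3)/(5*(-13/5)) = -12570*(-3)*(-5)/(5*13) = -4190*9/13 = -37710/13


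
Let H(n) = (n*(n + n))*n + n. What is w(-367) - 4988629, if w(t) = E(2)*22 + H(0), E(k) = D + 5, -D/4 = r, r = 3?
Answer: -4988783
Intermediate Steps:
D = -12 (D = -4*3 = -12)
H(n) = n + 2*n³ (H(n) = (n*(2*n))*n + n = (2*n²)*n + n = 2*n³ + n = n + 2*n³)
E(k) = -7 (E(k) = -12 + 5 = -7)
w(t) = -154 (w(t) = -7*22 + (0 + 2*0³) = -154 + (0 + 2*0) = -154 + (0 + 0) = -154 + 0 = -154)
w(-367) - 4988629 = -154 - 4988629 = -4988783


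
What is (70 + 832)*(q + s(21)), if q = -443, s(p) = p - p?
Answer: -399586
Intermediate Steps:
s(p) = 0
(70 + 832)*(q + s(21)) = (70 + 832)*(-443 + 0) = 902*(-443) = -399586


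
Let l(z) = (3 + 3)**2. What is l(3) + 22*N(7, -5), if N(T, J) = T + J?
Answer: 80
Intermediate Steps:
N(T, J) = J + T
l(z) = 36 (l(z) = 6**2 = 36)
l(3) + 22*N(7, -5) = 36 + 22*(-5 + 7) = 36 + 22*2 = 36 + 44 = 80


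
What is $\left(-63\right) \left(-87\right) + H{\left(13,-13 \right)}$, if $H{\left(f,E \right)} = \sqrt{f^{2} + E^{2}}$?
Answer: $5481 + 13 \sqrt{2} \approx 5499.4$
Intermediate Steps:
$H{\left(f,E \right)} = \sqrt{E^{2} + f^{2}}$
$\left(-63\right) \left(-87\right) + H{\left(13,-13 \right)} = \left(-63\right) \left(-87\right) + \sqrt{\left(-13\right)^{2} + 13^{2}} = 5481 + \sqrt{169 + 169} = 5481 + \sqrt{338} = 5481 + 13 \sqrt{2}$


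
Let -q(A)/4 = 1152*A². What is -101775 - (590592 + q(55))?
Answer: 13246833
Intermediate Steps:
q(A) = -4608*A²
-101775 - (590592 + q(55)) = -101775 - (590592 - 4608*55²) = -101775 - (590592 - 4608*3025) = -101775 - (590592 - 13939200) = -101775 - 1*(-13348608) = -101775 + 13348608 = 13246833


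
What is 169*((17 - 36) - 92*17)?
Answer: -267527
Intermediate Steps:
169*((17 - 36) - 92*17) = 169*(-19 - 1564) = 169*(-1583) = -267527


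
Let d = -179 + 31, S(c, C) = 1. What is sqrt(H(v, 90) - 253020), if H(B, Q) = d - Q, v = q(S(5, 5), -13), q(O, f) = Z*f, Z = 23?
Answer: I*sqrt(253258) ≈ 503.25*I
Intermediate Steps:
d = -148
q(O, f) = 23*f
v = -299 (v = 23*(-13) = -299)
H(B, Q) = -148 - Q
sqrt(H(v, 90) - 253020) = sqrt((-148 - 1*90) - 253020) = sqrt((-148 - 90) - 253020) = sqrt(-238 - 253020) = sqrt(-253258) = I*sqrt(253258)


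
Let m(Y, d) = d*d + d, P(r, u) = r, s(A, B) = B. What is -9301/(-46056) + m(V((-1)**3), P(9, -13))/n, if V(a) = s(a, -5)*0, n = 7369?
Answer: 72684109/339386664 ≈ 0.21416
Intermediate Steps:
V(a) = 0 (V(a) = -5*0 = 0)
m(Y, d) = d + d**2 (m(Y, d) = d**2 + d = d + d**2)
-9301/(-46056) + m(V((-1)**3), P(9, -13))/n = -9301/(-46056) + (9*(1 + 9))/7369 = -9301*(-1/46056) + (9*10)*(1/7369) = 9301/46056 + 90*(1/7369) = 9301/46056 + 90/7369 = 72684109/339386664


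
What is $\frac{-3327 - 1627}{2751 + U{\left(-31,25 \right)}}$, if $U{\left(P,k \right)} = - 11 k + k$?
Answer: $- \frac{4954}{2501} \approx -1.9808$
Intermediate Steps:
$U{\left(P,k \right)} = - 10 k$
$\frac{-3327 - 1627}{2751 + U{\left(-31,25 \right)}} = \frac{-3327 - 1627}{2751 - 250} = - \frac{4954}{2751 - 250} = - \frac{4954}{2501}$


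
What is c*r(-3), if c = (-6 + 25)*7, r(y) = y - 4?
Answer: -931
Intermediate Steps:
r(y) = -4 + y
c = 133 (c = 19*7 = 133)
c*r(-3) = 133*(-4 - 3) = 133*(-7) = -931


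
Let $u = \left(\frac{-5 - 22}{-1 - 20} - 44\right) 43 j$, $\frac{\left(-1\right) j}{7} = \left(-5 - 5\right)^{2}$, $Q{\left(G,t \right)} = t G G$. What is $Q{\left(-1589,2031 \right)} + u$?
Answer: $5129400251$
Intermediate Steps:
$Q{\left(G,t \right)} = t G^{2}$ ($Q{\left(G,t \right)} = G t G = t G^{2}$)
$j = -700$ ($j = - 7 \left(-5 - 5\right)^{2} = - 7 \left(-10\right)^{2} = \left(-7\right) 100 = -700$)
$u = 1285700$ ($u = \left(\frac{-5 - 22}{-1 - 20} - 44\right) 43 \left(-700\right) = \left(- \frac{27}{-21} - 44\right) 43 \left(-700\right) = \left(\left(-27\right) \left(- \frac{1}{21}\right) - 44\right) 43 \left(-700\right) = \left(\frac{9}{7} - 44\right) 43 \left(-700\right) = \left(- \frac{299}{7}\right) 43 \left(-700\right) = \left(- \frac{12857}{7}\right) \left(-700\right) = 1285700$)
$Q{\left(-1589,2031 \right)} + u = 2031 \left(-1589\right)^{2} + 1285700 = 2031 \cdot 2524921 + 1285700 = 5128114551 + 1285700 = 5129400251$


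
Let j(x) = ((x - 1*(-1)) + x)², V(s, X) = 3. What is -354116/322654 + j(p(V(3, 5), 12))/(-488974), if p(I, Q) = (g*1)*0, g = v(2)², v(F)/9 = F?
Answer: -86576919819/78884708498 ≈ -1.0975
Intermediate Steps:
v(F) = 9*F
g = 324 (g = (9*2)² = 18² = 324)
p(I, Q) = 0 (p(I, Q) = (324*1)*0 = 324*0 = 0)
j(x) = (1 + 2*x)² (j(x) = ((x + 1) + x)² = ((1 + x) + x)² = (1 + 2*x)²)
-354116/322654 + j(p(V(3, 5), 12))/(-488974) = -354116/322654 + (1 + 2*0)²/(-488974) = -354116*1/322654 + (1 + 0)²*(-1/488974) = -177058/161327 + 1²*(-1/488974) = -177058/161327 + 1*(-1/488974) = -177058/161327 - 1/488974 = -86576919819/78884708498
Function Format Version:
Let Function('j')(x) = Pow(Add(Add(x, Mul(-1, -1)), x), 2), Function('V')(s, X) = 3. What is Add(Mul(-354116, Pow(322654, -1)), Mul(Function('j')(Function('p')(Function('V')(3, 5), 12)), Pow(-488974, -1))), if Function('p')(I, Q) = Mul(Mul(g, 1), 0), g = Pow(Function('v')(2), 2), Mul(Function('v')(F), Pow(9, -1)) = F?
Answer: Rational(-86576919819, 78884708498) ≈ -1.0975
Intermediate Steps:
Function('v')(F) = Mul(9, F)
g = 324 (g = Pow(Mul(9, 2), 2) = Pow(18, 2) = 324)
Function('p')(I, Q) = 0 (Function('p')(I, Q) = Mul(Mul(324, 1), 0) = Mul(324, 0) = 0)
Function('j')(x) = Pow(Add(1, Mul(2, x)), 2) (Function('j')(x) = Pow(Add(Add(x, 1), x), 2) = Pow(Add(Add(1, x), x), 2) = Pow(Add(1, Mul(2, x)), 2))
Add(Mul(-354116, Pow(322654, -1)), Mul(Function('j')(Function('p')(Function('V')(3, 5), 12)), Pow(-488974, -1))) = Add(Mul(-354116, Pow(322654, -1)), Mul(Pow(Add(1, Mul(2, 0)), 2), Pow(-488974, -1))) = Add(Mul(-354116, Rational(1, 322654)), Mul(Pow(Add(1, 0), 2), Rational(-1, 488974))) = Add(Rational(-177058, 161327), Mul(Pow(1, 2), Rational(-1, 488974))) = Add(Rational(-177058, 161327), Mul(1, Rational(-1, 488974))) = Add(Rational(-177058, 161327), Rational(-1, 488974)) = Rational(-86576919819, 78884708498)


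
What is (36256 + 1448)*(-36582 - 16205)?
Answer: -1990281048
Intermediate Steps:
(36256 + 1448)*(-36582 - 16205) = 37704*(-52787) = -1990281048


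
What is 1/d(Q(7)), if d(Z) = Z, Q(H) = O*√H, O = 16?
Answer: √7/112 ≈ 0.023623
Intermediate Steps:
Q(H) = 16*√H
1/d(Q(7)) = 1/(16*√7) = √7/112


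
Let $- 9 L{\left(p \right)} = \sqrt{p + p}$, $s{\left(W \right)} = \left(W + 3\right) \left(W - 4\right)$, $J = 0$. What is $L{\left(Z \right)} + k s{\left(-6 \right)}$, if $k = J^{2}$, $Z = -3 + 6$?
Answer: $- \frac{\sqrt{6}}{9} \approx -0.27217$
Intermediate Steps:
$s{\left(W \right)} = \left(-4 + W\right) \left(3 + W\right)$ ($s{\left(W \right)} = \left(3 + W\right) \left(-4 + W\right) = \left(-4 + W\right) \left(3 + W\right)$)
$Z = 3$
$L{\left(p \right)} = - \frac{\sqrt{2} \sqrt{p}}{9}$ ($L{\left(p \right)} = - \frac{\sqrt{p + p}}{9} = - \frac{\sqrt{2 p}}{9} = - \frac{\sqrt{2} \sqrt{p}}{9}$)
$k = 0$ ($k = 0^{2} = 0$)
$L{\left(Z \right)} + k s{\left(-6 \right)} = - \frac{\sqrt{2} \sqrt{3}}{9} + 0 \left(-12 + \left(-6\right)^{2} - -6\right) = - \frac{\sqrt{6}}{9} + 0 \left(-12 + 36 + 6\right) = - \frac{\sqrt{6}}{9} + 0 \cdot 30 = - \frac{\sqrt{6}}{9} + 0 = - \frac{\sqrt{6}}{9}$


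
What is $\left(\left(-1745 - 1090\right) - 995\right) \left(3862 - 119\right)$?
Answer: $-14335690$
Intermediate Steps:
$\left(\left(-1745 - 1090\right) - 995\right) \left(3862 - 119\right) = \left(\left(-1745 - 1090\right) - 995\right) 3743 = \left(-2835 - 995\right) 3743 = \left(-3830\right) 3743 = -14335690$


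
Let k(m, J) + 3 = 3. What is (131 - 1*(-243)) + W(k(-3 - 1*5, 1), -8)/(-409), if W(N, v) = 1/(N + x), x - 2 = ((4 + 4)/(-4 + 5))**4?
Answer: 626854667/1676082 ≈ 374.00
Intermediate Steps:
x = 4098 (x = 2 + ((4 + 4)/(-4 + 5))**4 = 2 + (8/1)**4 = 2 + (8*1)**4 = 2 + 8**4 = 2 + 4096 = 4098)
k(m, J) = 0 (k(m, J) = -3 + 3 = 0)
W(N, v) = 1/(4098 + N) (W(N, v) = 1/(N + 4098) = 1/(4098 + N))
(131 - 1*(-243)) + W(k(-3 - 1*5, 1), -8)/(-409) = (131 - 1*(-243)) + 1/((4098 + 0)*(-409)) = (131 + 243) - 1/409/4098 = 374 + (1/4098)*(-1/409) = 374 - 1/1676082 = 626854667/1676082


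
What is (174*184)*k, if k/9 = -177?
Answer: -51001488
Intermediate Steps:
k = -1593 (k = 9*(-177) = -1593)
(174*184)*k = (174*184)*(-1593) = 32016*(-1593) = -51001488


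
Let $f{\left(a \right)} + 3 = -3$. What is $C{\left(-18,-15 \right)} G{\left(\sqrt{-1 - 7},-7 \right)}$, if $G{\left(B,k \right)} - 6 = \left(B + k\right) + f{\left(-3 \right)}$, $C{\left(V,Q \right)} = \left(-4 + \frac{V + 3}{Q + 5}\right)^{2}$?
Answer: $- \frac{175}{4} + \frac{25 i \sqrt{2}}{2} \approx -43.75 + 17.678 i$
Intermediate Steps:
$f{\left(a \right)} = -6$ ($f{\left(a \right)} = -3 - 3 = -6$)
$C{\left(V,Q \right)} = \left(-4 + \frac{3 + V}{5 + Q}\right)^{2}$
$G{\left(B,k \right)} = B + k$ ($G{\left(B,k \right)} = 6 - \left(6 - B - k\right) = 6 + \left(-6 + B + k\right) = B + k$)
$C{\left(-18,-15 \right)} G{\left(\sqrt{-1 - 7},-7 \right)} = \frac{\left(17 - -18 + 4 \left(-15\right)\right)^{2}}{\left(5 - 15\right)^{2}} \left(\sqrt{-1 - 7} - 7\right) = \frac{\left(17 + 18 - 60\right)^{2}}{100} \left(\sqrt{-8} - 7\right) = \frac{\left(-25\right)^{2}}{100} \left(2 i \sqrt{2} - 7\right) = \frac{1}{100} \cdot 625 \left(-7 + 2 i \sqrt{2}\right) = \frac{25 \left(-7 + 2 i \sqrt{2}\right)}{4} = - \frac{175}{4} + \frac{25 i \sqrt{2}}{2}$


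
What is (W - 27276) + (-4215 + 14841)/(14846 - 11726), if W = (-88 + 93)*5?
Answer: -14168749/520 ≈ -27248.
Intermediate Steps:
W = 25 (W = 5*5 = 25)
(W - 27276) + (-4215 + 14841)/(14846 - 11726) = (25 - 27276) + (-4215 + 14841)/(14846 - 11726) = -27251 + 10626/3120 = -27251 + 10626*(1/3120) = -27251 + 1771/520 = -14168749/520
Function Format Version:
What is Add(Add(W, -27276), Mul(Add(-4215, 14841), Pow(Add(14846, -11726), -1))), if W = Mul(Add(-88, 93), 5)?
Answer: Rational(-14168749, 520) ≈ -27248.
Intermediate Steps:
W = 25 (W = Mul(5, 5) = 25)
Add(Add(W, -27276), Mul(Add(-4215, 14841), Pow(Add(14846, -11726), -1))) = Add(Add(25, -27276), Mul(Add(-4215, 14841), Pow(Add(14846, -11726), -1))) = Add(-27251, Mul(10626, Pow(3120, -1))) = Add(-27251, Mul(10626, Rational(1, 3120))) = Add(-27251, Rational(1771, 520)) = Rational(-14168749, 520)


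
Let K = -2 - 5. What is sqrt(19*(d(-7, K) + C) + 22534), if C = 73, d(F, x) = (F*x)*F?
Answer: 2*sqrt(4351) ≈ 131.92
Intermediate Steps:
K = -7
d(F, x) = x*F**2
sqrt(19*(d(-7, K) + C) + 22534) = sqrt(19*(-7*(-7)**2 + 73) + 22534) = sqrt(19*(-7*49 + 73) + 22534) = sqrt(19*(-343 + 73) + 22534) = sqrt(19*(-270) + 22534) = sqrt(-5130 + 22534) = sqrt(17404) = 2*sqrt(4351)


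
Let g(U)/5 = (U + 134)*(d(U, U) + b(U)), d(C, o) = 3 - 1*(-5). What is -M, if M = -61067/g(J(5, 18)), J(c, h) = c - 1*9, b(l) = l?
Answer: 61067/2600 ≈ 23.487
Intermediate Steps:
d(C, o) = 8 (d(C, o) = 3 + 5 = 8)
J(c, h) = -9 + c (J(c, h) = c - 9 = -9 + c)
g(U) = 5*(8 + U)*(134 + U) (g(U) = 5*((U + 134)*(8 + U)) = 5*((134 + U)*(8 + U)) = 5*((8 + U)*(134 + U)) = 5*(8 + U)*(134 + U))
M = -61067/2600 (M = -61067/(5360 + 5*(-9 + 5)**2 + 710*(-9 + 5)) = -61067/(5360 + 5*(-4)**2 + 710*(-4)) = -61067/(5360 + 5*16 - 2840) = -61067/(5360 + 80 - 2840) = -61067/2600 ≈ -23.487)
-M = -1*(-61067/2600) = 61067/2600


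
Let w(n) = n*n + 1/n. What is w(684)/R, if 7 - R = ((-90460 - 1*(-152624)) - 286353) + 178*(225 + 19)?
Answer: 320013505/123642576 ≈ 2.5882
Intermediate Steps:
w(n) = 1/n + n² (w(n) = n² + 1/n = 1/n + n²)
R = 180764 (R = 7 - (((-90460 - 1*(-152624)) - 286353) + 178*(225 + 19)) = 7 - (((-90460 + 152624) - 286353) + 178*244) = 7 - ((62164 - 286353) + 43432) = 7 - (-224189 + 43432) = 7 - 1*(-180757) = 7 + 180757 = 180764)
w(684)/R = ((1 + 684³)/684)/180764 = ((1 + 320013504)/684)*(1/180764) = ((1/684)*320013505)*(1/180764) = (320013505/684)*(1/180764) = 320013505/123642576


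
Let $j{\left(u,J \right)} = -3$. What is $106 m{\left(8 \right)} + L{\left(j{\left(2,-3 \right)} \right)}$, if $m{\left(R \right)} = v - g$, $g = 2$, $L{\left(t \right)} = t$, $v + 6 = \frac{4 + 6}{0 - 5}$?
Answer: $-1063$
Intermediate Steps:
$v = -8$ ($v = -6 + \frac{4 + 6}{0 - 5} = -6 + \frac{10}{-5} = -6 + 10 \left(- \frac{1}{5}\right) = -6 - 2 = -8$)
$m{\left(R \right)} = -10$ ($m{\left(R \right)} = -8 - 2 = -10$)
$106 m{\left(8 \right)} + L{\left(j{\left(2,-3 \right)} \right)} = 106 \left(-10\right) - 3 = -1060 - 3 = -1063$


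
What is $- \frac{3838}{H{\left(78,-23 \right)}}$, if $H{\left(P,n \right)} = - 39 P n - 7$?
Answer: $- \frac{3838}{69959} \approx -0.054861$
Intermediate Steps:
$H{\left(P,n \right)} = -7 - 39 P n$ ($H{\left(P,n \right)} = - 39 P n - 7 = -7 - 39 P n$)
$- \frac{3838}{H{\left(78,-23 \right)}} = - \frac{3838}{-7 - 3042 \left(-23\right)} = - \frac{3838}{-7 + 69966} = - \frac{3838}{69959}$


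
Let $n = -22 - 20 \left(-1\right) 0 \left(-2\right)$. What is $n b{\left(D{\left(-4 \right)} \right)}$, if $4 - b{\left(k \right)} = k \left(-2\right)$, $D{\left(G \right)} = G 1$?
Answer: $88$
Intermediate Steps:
$D{\left(G \right)} = G$
$b{\left(k \right)} = 4 + 2 k$ ($b{\left(k \right)} = 4 - k \left(-2\right) = 4 - - 2 k = 4 + 2 k$)
$n = -22$ ($n = -22 - 20 \cdot 0 \left(-2\right) = -22 - 0 = -22 + 0 = -22$)
$n b{\left(D{\left(-4 \right)} \right)} = - 22 \left(4 + 2 \left(-4\right)\right) = - 22 \left(4 - 8\right) = \left(-22\right) \left(-4\right) = 88$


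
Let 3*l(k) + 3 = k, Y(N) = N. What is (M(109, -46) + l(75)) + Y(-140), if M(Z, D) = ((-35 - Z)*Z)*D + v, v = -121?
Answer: 721779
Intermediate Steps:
l(k) = -1 + k/3
M(Z, D) = -121 + D*Z*(-35 - Z) (M(Z, D) = ((-35 - Z)*Z)*D - 121 = (Z*(-35 - Z))*D - 121 = D*Z*(-35 - Z) - 121 = -121 + D*Z*(-35 - Z))
(M(109, -46) + l(75)) + Y(-140) = ((-121 - 1*(-46)*109² - 35*(-46)*109) + (-1 + (⅓)*75)) - 140 = ((-121 - 1*(-46)*11881 + 175490) + (-1 + 25)) - 140 = ((-121 + 546526 + 175490) + 24) - 140 = (721895 + 24) - 140 = 721919 - 140 = 721779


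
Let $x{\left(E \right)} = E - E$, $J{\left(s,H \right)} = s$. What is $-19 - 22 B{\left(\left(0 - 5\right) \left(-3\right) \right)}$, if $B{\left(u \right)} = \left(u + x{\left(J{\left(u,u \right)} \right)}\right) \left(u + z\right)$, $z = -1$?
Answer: $-4639$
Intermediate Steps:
$x{\left(E \right)} = 0$
$B{\left(u \right)} = u \left(-1 + u\right)$ ($B{\left(u \right)} = \left(u + 0\right) \left(u - 1\right) = u \left(-1 + u\right)$)
$-19 - 22 B{\left(\left(0 - 5\right) \left(-3\right) \right)} = -19 - 22 \left(0 - 5\right) \left(-3\right) \left(-1 + \left(0 - 5\right) \left(-3\right)\right) = -19 - 22 \left(-5\right) \left(-3\right) \left(-1 - -15\right) = -19 - 22 \cdot 15 \left(-1 + 15\right) = -19 - 22 \cdot 15 \cdot 14 = -19 - 4620 = -4639$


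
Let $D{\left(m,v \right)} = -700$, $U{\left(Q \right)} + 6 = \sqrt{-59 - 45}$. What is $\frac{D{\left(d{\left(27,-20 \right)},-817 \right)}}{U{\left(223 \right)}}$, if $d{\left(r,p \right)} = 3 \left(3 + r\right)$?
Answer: $30 + 10 i \sqrt{26} \approx 30.0 + 50.99 i$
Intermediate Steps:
$U{\left(Q \right)} = -6 + 2 i \sqrt{26}$ ($U{\left(Q \right)} = -6 + \sqrt{-59 - 45} = -6 + \sqrt{-104} = -6 + 2 i \sqrt{26}$)
$d{\left(r,p \right)} = 9 + 3 r$
$\frac{D{\left(d{\left(27,-20 \right)},-817 \right)}}{U{\left(223 \right)}} = - \frac{700}{-6 + 2 i \sqrt{26}}$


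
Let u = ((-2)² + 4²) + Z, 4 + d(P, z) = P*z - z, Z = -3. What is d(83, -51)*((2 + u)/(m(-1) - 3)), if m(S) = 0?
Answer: 79534/3 ≈ 26511.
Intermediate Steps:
d(P, z) = -4 - z + P*z (d(P, z) = -4 + (P*z - z) = -4 + (-z + P*z) = -4 - z + P*z)
u = 17 (u = ((-2)² + 4²) - 3 = (4 + 16) - 3 = 20 - 3 = 17)
d(83, -51)*((2 + u)/(m(-1) - 3)) = (-4 - 1*(-51) + 83*(-51))*((2 + 17)/(0 - 3)) = (-4 + 51 - 4233)*(19/(-3)) = -79534*(-1)/3 = -4186*(-19/3) = 79534/3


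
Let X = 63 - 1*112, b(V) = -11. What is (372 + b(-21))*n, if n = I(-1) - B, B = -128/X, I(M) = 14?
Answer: 201438/49 ≈ 4111.0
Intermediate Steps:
X = -49 (X = 63 - 112 = -49)
B = 128/49 (B = -128/(-49) = -128*(-1/49) = 128/49 ≈ 2.6122)
n = 558/49 (n = 14 - 1*128/49 = 14 - 128/49 = 558/49 ≈ 11.388)
(372 + b(-21))*n = (372 - 11)*(558/49) = 361*(558/49) = 201438/49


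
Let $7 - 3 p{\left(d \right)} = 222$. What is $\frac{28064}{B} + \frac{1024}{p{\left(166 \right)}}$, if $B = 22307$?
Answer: $- \frac{62493344}{4796005} \approx -13.03$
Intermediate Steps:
$p{\left(d \right)} = - \frac{215}{3}$ ($p{\left(d \right)} = \frac{7}{3} - 74 = - \frac{215}{3}$)
$\frac{28064}{B} + \frac{1024}{p{\left(166 \right)}} = \frac{28064}{22307} + \frac{1024}{- \frac{215}{3}} = 28064 \cdot \frac{1}{22307} + 1024 \left(- \frac{3}{215}\right) = \frac{28064}{22307} - \frac{3072}{215} = - \frac{62493344}{4796005}$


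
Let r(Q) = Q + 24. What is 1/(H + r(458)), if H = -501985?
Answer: -1/501503 ≈ -1.9940e-6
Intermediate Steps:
r(Q) = 24 + Q
1/(H + r(458)) = 1/(-501985 + (24 + 458)) = 1/(-501985 + 482) = 1/(-501503) = -1/501503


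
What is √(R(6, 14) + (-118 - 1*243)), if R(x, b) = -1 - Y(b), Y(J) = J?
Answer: 2*I*√94 ≈ 19.391*I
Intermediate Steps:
R(x, b) = -1 - b
√(R(6, 14) + (-118 - 1*243)) = √((-1 - 1*14) + (-118 - 1*243)) = √((-1 - 14) + (-118 - 243)) = √(-15 - 361) = √(-376) = 2*I*√94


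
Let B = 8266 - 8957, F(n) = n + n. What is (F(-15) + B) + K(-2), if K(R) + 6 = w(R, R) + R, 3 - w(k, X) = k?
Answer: -724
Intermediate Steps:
w(k, X) = 3 - k
F(n) = 2*n
B = -691
K(R) = -3 (K(R) = -6 + ((3 - R) + R) = -6 + 3 = -3)
(F(-15) + B) + K(-2) = (2*(-15) - 691) - 3 = (-30 - 691) - 3 = -721 - 3 = -724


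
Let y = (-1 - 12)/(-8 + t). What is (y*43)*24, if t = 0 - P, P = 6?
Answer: 6708/7 ≈ 958.29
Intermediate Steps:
t = -6 (t = 0 - 1*6 = 0 - 6 = -6)
y = 13/14 (y = (-1 - 12)/(-8 - 6) = -13/(-14) = -13*(-1/14) = 13/14 ≈ 0.92857)
(y*43)*24 = ((13/14)*43)*24 = (559/14)*24 = 6708/7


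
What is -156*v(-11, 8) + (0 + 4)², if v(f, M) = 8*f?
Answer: 13744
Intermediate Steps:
-156*v(-11, 8) + (0 + 4)² = -1248*(-11) + (0 + 4)² = -156*(-88) + 4² = 13728 + 16 = 13744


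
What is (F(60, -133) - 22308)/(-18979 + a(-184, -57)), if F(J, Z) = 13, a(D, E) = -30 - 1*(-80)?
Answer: 22295/18929 ≈ 1.1778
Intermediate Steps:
a(D, E) = 50 (a(D, E) = -30 + 80 = 50)
(F(60, -133) - 22308)/(-18979 + a(-184, -57)) = (13 - 22308)/(-18979 + 50) = -22295/(-18929) = -22295*(-1/18929) = 22295/18929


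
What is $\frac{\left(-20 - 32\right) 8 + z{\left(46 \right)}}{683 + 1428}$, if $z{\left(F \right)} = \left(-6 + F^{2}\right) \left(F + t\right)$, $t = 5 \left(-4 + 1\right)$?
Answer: $\frac{64994}{2111} \approx 30.788$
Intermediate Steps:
$t = -15$ ($t = 5 \left(-3\right) = -15$)
$z{\left(F \right)} = \left(-15 + F\right) \left(-6 + F^{2}\right)$ ($z{\left(F \right)} = \left(-6 + F^{2}\right) \left(F - 15\right) = \left(-6 + F^{2}\right) \left(-15 + F\right) = \left(-15 + F\right) \left(-6 + F^{2}\right)$)
$\frac{\left(-20 - 32\right) 8 + z{\left(46 \right)}}{683 + 1428} = \frac{\left(-20 - 32\right) 8 + \left(90 + 46^{3} - 15 \cdot 46^{2} - 276\right)}{683 + 1428} = \frac{\left(-52\right) 8 + \left(90 + 97336 - 31740 - 276\right)}{2111} = \left(-416 + \left(90 + 97336 - 31740 - 276\right)\right) \frac{1}{2111} = \left(-416 + 65410\right) \frac{1}{2111} = 64994 \cdot \frac{1}{2111} = \frac{64994}{2111}$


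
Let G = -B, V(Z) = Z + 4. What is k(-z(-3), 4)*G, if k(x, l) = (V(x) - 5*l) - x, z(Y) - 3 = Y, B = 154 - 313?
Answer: -2544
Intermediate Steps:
V(Z) = 4 + Z
B = -159
z(Y) = 3 + Y
k(x, l) = 4 - 5*l (k(x, l) = ((4 + x) - 5*l) - x = (4 + x - 5*l) - x = 4 - 5*l)
G = 159 (G = -1*(-159) = 159)
k(-z(-3), 4)*G = (4 - 5*4)*159 = (4 - 20)*159 = -16*159 = -2544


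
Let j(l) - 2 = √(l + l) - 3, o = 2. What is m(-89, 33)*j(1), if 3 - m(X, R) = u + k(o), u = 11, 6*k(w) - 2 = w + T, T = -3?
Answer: 49/6 - 49*√2/6 ≈ -3.3827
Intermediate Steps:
k(w) = -⅙ + w/6 (k(w) = ⅓ + (w - 3)/6 = ⅓ + (-3 + w)/6 = ⅓ + (-½ + w/6) = -⅙ + w/6)
m(X, R) = -49/6 (m(X, R) = 3 - (11 + (-⅙ + (⅙)*2)) = 3 - (11 + (-⅙ + ⅓)) = 3 - (11 + ⅙) = 3 - 1*67/6 = 3 - 67/6 = -49/6)
j(l) = -1 + √2*√l (j(l) = 2 + (√(l + l) - 3) = 2 + (√(2*l) - 3) = 2 + (√2*√l - 3) = 2 + (-3 + √2*√l) = -1 + √2*√l)
m(-89, 33)*j(1) = -49*(-1 + √2*√1)/6 = -49*(-1 + √2*1)/6 = -49*(-1 + √2)/6 = 49/6 - 49*√2/6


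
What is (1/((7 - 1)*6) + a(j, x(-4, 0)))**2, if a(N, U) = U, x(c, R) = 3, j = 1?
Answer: 11881/1296 ≈ 9.1674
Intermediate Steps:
(1/((7 - 1)*6) + a(j, x(-4, 0)))**2 = (1/((7 - 1)*6) + 3)**2 = (1/(6*6) + 3)**2 = (1/36 + 3)**2 = (109/36)**2 = 11881/1296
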